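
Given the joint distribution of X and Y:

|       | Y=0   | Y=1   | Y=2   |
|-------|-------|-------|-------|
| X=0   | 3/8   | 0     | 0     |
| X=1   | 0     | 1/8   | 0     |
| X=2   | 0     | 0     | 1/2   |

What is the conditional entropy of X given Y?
Marginal P(Y) (column sums):
  P(Y=0) = 3/8 + 0 + 0 = 3/8
  P(Y=1) = 0 + 1/8 + 0 = 1/8
  P(Y=2) = 0 + 0 + 1/2 = 1/2

H(X|Y) = -Σ P(X,Y)·log₂ P(X|Y), where P(X|Y) = P(X,Y) / P(Y)
  (cells with P(X,Y) = 0 contribute 0)
  (X=0,Y=0): P(X|Y) = (3/8)/(3/8) = 1;  -(3/8)·log₂(1) = 0.0000
  (X=1,Y=1): P(X|Y) = (1/8)/(1/8) = 1;  -(1/8)·log₂(1) = 0.0000
  (X=2,Y=2): P(X|Y) = (1/2)/(1/2) = 1;  -(1/2)·log₂(1) = 0.0000
H(X|Y) = 0.0000 + 0.0000 + 0.0000
  = 0.0000 bits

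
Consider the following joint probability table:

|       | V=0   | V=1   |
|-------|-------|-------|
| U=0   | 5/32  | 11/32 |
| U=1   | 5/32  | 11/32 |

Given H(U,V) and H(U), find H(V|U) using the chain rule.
From the chain rule: H(U,V) = H(U) + H(V|U)
Therefore: H(V|U) = H(U,V) - H(U)

H(U,V) = -[(5/32)·log₂(5/32) + (11/32)·log₂(11/32) + (5/32)·log₂(5/32) + (11/32)·log₂(11/32)]
  = 0.4184 + 0.5296 + 0.4184 + 0.5296
  = 1.8960 bits
Marginal P(U) (row sums):
  P(U=0) = 5/32 + 11/32 = 1/2
  P(U=1) = 5/32 + 11/32 = 1/2
H(U) = -[(1/2)·log₂(1/2) + (1/2)·log₂(1/2)]
  = 0.5000 + 0.5000
  = 1.0000 bits

H(V|U) = 1.8960 - 1.0000 = 0.8960 bits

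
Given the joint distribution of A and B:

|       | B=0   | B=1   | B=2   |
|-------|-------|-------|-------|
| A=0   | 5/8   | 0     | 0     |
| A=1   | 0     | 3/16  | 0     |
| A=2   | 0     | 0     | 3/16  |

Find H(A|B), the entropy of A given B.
Marginal P(B) (column sums):
  P(B=0) = 5/8 + 0 + 0 = 5/8
  P(B=1) = 0 + 3/16 + 0 = 3/16
  P(B=2) = 0 + 0 + 3/16 = 3/16

H(A|B) = -Σ P(A,B)·log₂ P(A|B), where P(A|B) = P(A,B) / P(B)
  (cells with P(A,B) = 0 contribute 0)
  (A=0,B=0): P(A|B) = (5/8)/(5/8) = 1;  -(5/8)·log₂(1) = 0.0000
  (A=1,B=1): P(A|B) = (3/16)/(3/16) = 1;  -(3/16)·log₂(1) = 0.0000
  (A=2,B=2): P(A|B) = (3/16)/(3/16) = 1;  -(3/16)·log₂(1) = 0.0000
H(A|B) = 0.0000 + 0.0000 + 0.0000
  = 0.0000 bits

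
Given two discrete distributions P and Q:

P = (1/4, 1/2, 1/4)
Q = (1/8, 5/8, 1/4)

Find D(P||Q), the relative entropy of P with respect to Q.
D(P||Q) = Σ P(i) log₂(P(i)/Q(i))
  i=0: (1/4) × log₂((1/4)/(1/8)) = (1/4) × log₂(2) = 0.2500
  i=1: (1/2) × log₂((1/2)/(5/8)) = (1/2) × log₂(4/5) = -0.1610
  i=2: (1/4) × log₂((1/4)/(1/4)) = (1/4) × log₂(1) = 0.0000
D(P||Q) = 0.2500 - 0.1610 + 0.0000
  = 0.0890 bits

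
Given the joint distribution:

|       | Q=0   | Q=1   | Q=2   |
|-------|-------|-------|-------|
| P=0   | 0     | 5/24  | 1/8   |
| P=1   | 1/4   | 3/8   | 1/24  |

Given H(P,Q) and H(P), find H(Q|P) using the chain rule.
From the chain rule: H(P,Q) = H(P) + H(Q|P)
Therefore: H(Q|P) = H(P,Q) - H(P)

H(P,Q) = -[(5/24)·log₂(5/24) + (1/8)·log₂(1/8) + (1/4)·log₂(1/4) + (3/8)·log₂(3/8) + (1/24)·log₂(1/24)]
  = 0.4715 + 0.3750 + 0.5000 + 0.5306 + 0.1910
  = 2.0681 bits
Marginal P(P) (row sums):
  P(P=0) = 0 + 5/24 + 1/8 = 1/3
  P(P=1) = 1/4 + 3/8 + 1/24 = 2/3
H(P) = -[(1/3)·log₂(1/3) + (2/3)·log₂(2/3)]
  = 0.5283 + 0.3900
  = 0.9183 bits

H(Q|P) = 2.0681 - 0.9183 = 1.1498 bits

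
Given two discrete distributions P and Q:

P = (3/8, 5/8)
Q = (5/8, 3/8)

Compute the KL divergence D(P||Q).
D(P||Q) = Σ P(i) log₂(P(i)/Q(i))
  i=0: (3/8) × log₂((3/8)/(5/8)) = (3/8) × log₂(3/5) = -0.2764
  i=1: (5/8) × log₂((5/8)/(3/8)) = (5/8) × log₂(5/3) = 0.4606
D(P||Q) = -0.2764 + 0.4606
  = 0.1842 bits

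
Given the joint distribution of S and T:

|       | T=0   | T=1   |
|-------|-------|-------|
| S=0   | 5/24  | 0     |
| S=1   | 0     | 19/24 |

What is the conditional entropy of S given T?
Marginal P(T) (column sums):
  P(T=0) = 5/24 + 0 = 5/24
  P(T=1) = 0 + 19/24 = 19/24

H(S|T) = -Σ P(S,T)·log₂ P(S|T), where P(S|T) = P(S,T) / P(T)
  (cells with P(S,T) = 0 contribute 0)
  (S=0,T=0): P(S|T) = (5/24)/(5/24) = 1;  -(5/24)·log₂(1) = 0.0000
  (S=1,T=1): P(S|T) = (19/24)/(19/24) = 1;  -(19/24)·log₂(1) = 0.0000
H(S|T) = 0.0000 + 0.0000
  = 0.0000 bits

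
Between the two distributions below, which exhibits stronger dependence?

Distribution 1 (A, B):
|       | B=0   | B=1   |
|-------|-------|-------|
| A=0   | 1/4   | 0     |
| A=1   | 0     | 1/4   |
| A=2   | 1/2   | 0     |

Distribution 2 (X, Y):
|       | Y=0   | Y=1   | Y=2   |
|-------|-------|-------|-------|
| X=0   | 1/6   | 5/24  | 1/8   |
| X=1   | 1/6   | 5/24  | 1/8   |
Distribution 1 (A, B):
Marginal P(A) (row sums):
  P(A=0) = 1/4 + 0 = 1/4
  P(A=1) = 0 + 1/4 = 1/4
  P(A=2) = 1/2 + 0 = 1/2
Marginal P(B) (column sums):
  P(B=0) = 1/4 + 0 + 1/2 = 3/4
  P(B=1) = 0 + 1/4 + 0 = 1/4

H(A) = -[(1/4)·log₂(1/4) + (1/4)·log₂(1/4) + (1/2)·log₂(1/2)]
  = 0.5000 + 0.5000 + 0.5000
  = 1.5000 bits
H(B) = -[(3/4)·log₂(3/4) + (1/4)·log₂(1/4)]
  = 0.3113 + 0.5000
  = 0.8113 bits
H(A,B) = -[(1/4)·log₂(1/4) + (1/4)·log₂(1/4) + (1/2)·log₂(1/2)]
  = 0.5000 + 0.5000 + 0.5000
  = 1.5000 bits

I(A;B) = H(A) + H(B) - H(A,B)
  = 1.5000 + 0.8113 - 1.5000
  = 0.8113 bits

Distribution 2 (X, Y):
Marginal P(X) (row sums):
  P(X=0) = 1/6 + 5/24 + 1/8 = 1/2
  P(X=1) = 1/6 + 5/24 + 1/8 = 1/2
Marginal P(Y) (column sums):
  P(Y=0) = 1/6 + 1/6 = 1/3
  P(Y=1) = 5/24 + 5/24 = 5/12
  P(Y=2) = 1/8 + 1/8 = 1/4

H(X) = -[(1/2)·log₂(1/2) + (1/2)·log₂(1/2)]
  = 0.5000 + 0.5000
  = 1.0000 bits
H(Y) = -[(1/3)·log₂(1/3) + (5/12)·log₂(5/12) + (1/4)·log₂(1/4)]
  = 0.5283 + 0.5263 + 0.5000
  = 1.5546 bits
H(X,Y) = -[(1/6)·log₂(1/6) + (5/24)·log₂(5/24) + (1/8)·log₂(1/8) + (1/6)·log₂(1/6) + (5/24)·log₂(5/24) + (1/8)·log₂(1/8)]
  = 0.4308 + 0.4715 + 0.3750 + 0.4308 + 0.4715 + 0.3750
  = 2.5546 bits

I(X;Y) = H(X) + H(Y) - H(X,Y)
  = 1.0000 + 1.5546 - 2.5546
  = 0.0000 bits

I(A;B) = 0.8113 bits > I(X;Y) = 0.0000 bits, so (A, B) has the higher mutual information (stronger dependence).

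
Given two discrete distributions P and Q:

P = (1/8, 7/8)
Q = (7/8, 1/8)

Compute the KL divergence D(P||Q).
D(P||Q) = Σ P(i) log₂(P(i)/Q(i))
  i=0: (1/8) × log₂((1/8)/(7/8)) = (1/8) × log₂(1/7) = -0.3509
  i=1: (7/8) × log₂((7/8)/(1/8)) = (7/8) × log₂(7) = 2.4564
D(P||Q) = -0.3509 + 2.4564
  = 2.1055 bits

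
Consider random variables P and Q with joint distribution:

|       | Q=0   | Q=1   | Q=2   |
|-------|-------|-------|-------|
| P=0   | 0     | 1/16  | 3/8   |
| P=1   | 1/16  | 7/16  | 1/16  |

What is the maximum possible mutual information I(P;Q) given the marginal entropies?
The upper bound on mutual information is I(P;Q) ≤ min(H(P), H(Q)).

Marginal P(P) (row sums):
  P(P=0) = 0 + 1/16 + 3/8 = 7/16
  P(P=1) = 1/16 + 7/16 + 1/16 = 9/16
Marginal P(Q) (column sums):
  P(Q=0) = 0 + 1/16 = 1/16
  P(Q=1) = 1/16 + 7/16 = 1/2
  P(Q=2) = 3/8 + 1/16 = 7/16

H(P) = -[(7/16)·log₂(7/16) + (9/16)·log₂(9/16)]
  = 0.5218 + 0.4669
  = 0.9887 bits
H(Q) = -[(1/16)·log₂(1/16) + (1/2)·log₂(1/2) + (7/16)·log₂(7/16)]
  = 0.2500 + 0.5000 + 0.5218
  = 1.2718 bits

Maximum possible I(P;Q) = min(0.9887, 1.2718) = 0.9887 bits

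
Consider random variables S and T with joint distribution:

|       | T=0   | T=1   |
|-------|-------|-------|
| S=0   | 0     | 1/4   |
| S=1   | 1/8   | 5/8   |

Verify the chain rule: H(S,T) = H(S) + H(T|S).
Left side:
H(S,T) = -[(1/4)·log₂(1/4) + (1/8)·log₂(1/8) + (5/8)·log₂(5/8)]
  = 0.5000 + 0.3750 + 0.4238
  = 1.2988 bits

Right side:
Marginal P(S) (row sums):
  P(S=0) = 0 + 1/4 = 1/4
  P(S=1) = 1/8 + 5/8 = 3/4
H(S) = -[(1/4)·log₂(1/4) + (3/4)·log₂(3/4)]
  = 0.5000 + 0.3113
  = 0.8113 bits
H(T|S) = -Σ P(S,T)·log₂ P(T|S), where P(T|S) = P(S,T) / P(S)
  (cells with P(S,T) = 0 contribute 0)
  (S=0,T=1): P(T|S) = (1/4)/(1/4) = 1;  -(1/4)·log₂(1) = 0.0000
  (S=1,T=0): P(T|S) = (1/8)/(3/4) = 1/6;  -(1/8)·log₂(1/6) = 0.3231
  (S=1,T=1): P(T|S) = (5/8)/(3/4) = 5/6;  -(5/8)·log₂(5/6) = 0.1644
H(T|S) = 0.0000 + 0.3231 + 0.1644
  = 0.4875 bits
H(S) + H(T|S) = 0.8113 + 0.4875 = 1.2988 bits

Both sides equal 1.2988 bits, so the chain rule holds ✓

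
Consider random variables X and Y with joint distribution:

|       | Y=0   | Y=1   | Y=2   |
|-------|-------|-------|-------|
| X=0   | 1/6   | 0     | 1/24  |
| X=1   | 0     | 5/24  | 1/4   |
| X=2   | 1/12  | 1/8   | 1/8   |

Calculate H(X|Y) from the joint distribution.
Marginal P(Y) (column sums):
  P(Y=0) = 1/6 + 0 + 1/12 = 1/4
  P(Y=1) = 0 + 5/24 + 1/8 = 1/3
  P(Y=2) = 1/24 + 1/4 + 1/8 = 5/12

H(X|Y) = -Σ P(X,Y)·log₂ P(X|Y), where P(X|Y) = P(X,Y) / P(Y)
  (cells with P(X,Y) = 0 contribute 0)
  (X=0,Y=0): P(X|Y) = (1/6)/(1/4) = 2/3;  -(1/6)·log₂(2/3) = 0.0975
  (X=0,Y=2): P(X|Y) = (1/24)/(5/12) = 1/10;  -(1/24)·log₂(1/10) = 0.1384
  (X=1,Y=1): P(X|Y) = (5/24)/(1/3) = 5/8;  -(5/24)·log₂(5/8) = 0.1413
  (X=1,Y=2): P(X|Y) = (1/4)/(5/12) = 3/5;  -(1/4)·log₂(3/5) = 0.1842
  (X=2,Y=0): P(X|Y) = (1/12)/(1/4) = 1/3;  -(1/12)·log₂(1/3) = 0.1321
  (X=2,Y=1): P(X|Y) = (1/8)/(1/3) = 3/8;  -(1/8)·log₂(3/8) = 0.1769
  (X=2,Y=2): P(X|Y) = (1/8)/(5/12) = 3/10;  -(1/8)·log₂(3/10) = 0.2171
H(X|Y) = 0.0975 + 0.1384 + 0.1413 + 0.1842 + 0.1321 + 0.1769 + 0.2171
  = 1.0875 bits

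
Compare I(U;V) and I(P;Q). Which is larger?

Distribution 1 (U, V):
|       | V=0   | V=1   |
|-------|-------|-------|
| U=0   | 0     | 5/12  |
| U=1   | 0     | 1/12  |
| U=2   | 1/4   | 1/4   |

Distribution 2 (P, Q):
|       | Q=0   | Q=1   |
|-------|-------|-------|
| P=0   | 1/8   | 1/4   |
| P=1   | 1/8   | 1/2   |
Distribution 1 (U, V):
Marginal P(U) (row sums):
  P(U=0) = 0 + 5/12 = 5/12
  P(U=1) = 0 + 1/12 = 1/12
  P(U=2) = 1/4 + 1/4 = 1/2
Marginal P(V) (column sums):
  P(V=0) = 0 + 0 + 1/4 = 1/4
  P(V=1) = 5/12 + 1/12 + 1/4 = 3/4

H(U) = -[(5/12)·log₂(5/12) + (1/12)·log₂(1/12) + (1/2)·log₂(1/2)]
  = 0.5263 + 0.2987 + 0.5000
  = 1.3250 bits
H(V) = -[(1/4)·log₂(1/4) + (3/4)·log₂(3/4)]
  = 0.5000 + 0.3113
  = 0.8113 bits
H(U,V) = -[(5/12)·log₂(5/12) + (1/12)·log₂(1/12) + (1/4)·log₂(1/4) + (1/4)·log₂(1/4)]
  = 0.5263 + 0.2987 + 0.5000 + 0.5000
  = 1.8250 bits

I(U;V) = H(U) + H(V) - H(U,V)
  = 1.3250 + 0.8113 - 1.8250
  = 0.3113 bits

Distribution 2 (P, Q):
Marginal P(P) (row sums):
  P(P=0) = 1/8 + 1/4 = 3/8
  P(P=1) = 1/8 + 1/2 = 5/8
Marginal P(Q) (column sums):
  P(Q=0) = 1/8 + 1/8 = 1/4
  P(Q=1) = 1/4 + 1/2 = 3/4

H(P) = -[(3/8)·log₂(3/8) + (5/8)·log₂(5/8)]
  = 0.5306 + 0.4238
  = 0.9544 bits
H(Q) = -[(1/4)·log₂(1/4) + (3/4)·log₂(3/4)]
  = 0.5000 + 0.3113
  = 0.8113 bits
H(P,Q) = -[(1/8)·log₂(1/8) + (1/4)·log₂(1/4) + (1/8)·log₂(1/8) + (1/2)·log₂(1/2)]
  = 0.3750 + 0.5000 + 0.3750 + 0.5000
  = 1.7500 bits

I(P;Q) = H(P) + H(Q) - H(P,Q)
  = 0.9544 + 0.8113 - 1.7500
  = 0.0157 bits

I(U;V) = 0.3113 bits > I(P;Q) = 0.0157 bits, so (U, V) has the higher mutual information (stronger dependence).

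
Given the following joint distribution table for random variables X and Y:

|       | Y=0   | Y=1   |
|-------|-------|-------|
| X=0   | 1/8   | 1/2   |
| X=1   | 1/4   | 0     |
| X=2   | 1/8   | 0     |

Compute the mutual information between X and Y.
Marginal P(X) (row sums):
  P(X=0) = 1/8 + 1/2 = 5/8
  P(X=1) = 1/4 + 0 = 1/4
  P(X=2) = 1/8 + 0 = 1/8
Marginal P(Y) (column sums):
  P(Y=0) = 1/8 + 1/4 + 1/8 = 1/2
  P(Y=1) = 1/2 + 0 + 0 = 1/2

H(X) = -[(5/8)·log₂(5/8) + (1/4)·log₂(1/4) + (1/8)·log₂(1/8)]
  = 0.4238 + 0.5000 + 0.3750
  = 1.2988 bits
H(Y) = -[(1/2)·log₂(1/2) + (1/2)·log₂(1/2)]
  = 0.5000 + 0.5000
  = 1.0000 bits
H(X,Y) = -[(1/8)·log₂(1/8) + (1/2)·log₂(1/2) + (1/4)·log₂(1/4) + (1/8)·log₂(1/8)]
  = 0.3750 + 0.5000 + 0.5000 + 0.3750
  = 1.7500 bits

I(X;Y) = H(X) + H(Y) - H(X,Y)
  = 1.2988 + 1.0000 - 1.7500
  = 0.5488 bits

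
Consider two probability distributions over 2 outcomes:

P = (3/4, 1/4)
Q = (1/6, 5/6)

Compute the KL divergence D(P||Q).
D(P||Q) = Σ P(i) log₂(P(i)/Q(i))
  i=0: (3/4) × log₂((3/4)/(1/6)) = (3/4) × log₂(9/2) = 1.6274
  i=1: (1/4) × log₂((1/4)/(5/6)) = (1/4) × log₂(3/10) = -0.4342
D(P||Q) = 1.6274 - 0.4342
  = 1.1932 bits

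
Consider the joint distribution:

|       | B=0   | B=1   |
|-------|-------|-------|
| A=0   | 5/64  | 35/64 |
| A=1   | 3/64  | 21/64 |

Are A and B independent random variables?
Marginal P(A) (row sums):
  P(A=0) = 5/64 + 35/64 = 5/8
  P(A=1) = 3/64 + 21/64 = 3/8
Marginal P(B) (column sums):
  P(B=0) = 5/64 + 3/64 = 1/8
  P(B=1) = 35/64 + 21/64 = 7/8

A and B are independent iff P(A=i,B=j) = P(A=i)·P(B=j) for every cell.
  P(A=0)·P(B=0) = 5/8 × 1/8 = 5/64 = P(A=0,B=0) ✓
  P(A=0)·P(B=1) = 5/8 × 7/8 = 35/64 = P(A=0,B=1) ✓
  P(A=1)·P(B=0) = 3/8 × 1/8 = 3/64 = P(A=1,B=0) ✓
  P(A=1)·P(B=1) = 3/8 × 7/8 = 21/64 = P(A=1,B=1) ✓

Yes, A and B are independent: every cell factors, so I(A;B) = 0 bits.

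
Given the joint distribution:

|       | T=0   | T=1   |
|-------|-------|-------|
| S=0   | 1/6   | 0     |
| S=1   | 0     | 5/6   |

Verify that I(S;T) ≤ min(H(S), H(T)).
Marginal P(S) (row sums):
  P(S=0) = 1/6 + 0 = 1/6
  P(S=1) = 0 + 5/6 = 5/6
Marginal P(T) (column sums):
  P(T=0) = 1/6 + 0 = 1/6
  P(T=1) = 0 + 5/6 = 5/6

H(S) = -[(1/6)·log₂(1/6) + (5/6)·log₂(5/6)]
  = 0.4308 + 0.2192
  = 0.6500 bits
H(T) = -[(1/6)·log₂(1/6) + (5/6)·log₂(5/6)]
  = 0.4308 + 0.2192
  = 0.6500 bits
H(S,T) = -[(1/6)·log₂(1/6) + (5/6)·log₂(5/6)]
  = 0.4308 + 0.2192
  = 0.6500 bits

I(S;T) = H(S) + H(T) - H(S,T)
  = 0.6500 + 0.6500 - 0.6500
  = 0.6500 bits

min(H(S), H(T)) = min(0.6500, 0.6500) = 0.6500 bits
Since 0.6500 ≤ 0.6500, the bound is satisfied ✓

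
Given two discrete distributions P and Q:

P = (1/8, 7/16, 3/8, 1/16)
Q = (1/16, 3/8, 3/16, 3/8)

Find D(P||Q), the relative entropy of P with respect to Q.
D(P||Q) = Σ P(i) log₂(P(i)/Q(i))
  i=0: (1/8) × log₂((1/8)/(1/16)) = (1/8) × log₂(2) = 0.1250
  i=1: (7/16) × log₂((7/16)/(3/8)) = (7/16) × log₂(7/6) = 0.0973
  i=2: (3/8) × log₂((3/8)/(3/16)) = (3/8) × log₂(2) = 0.3750
  i=3: (1/16) × log₂((1/16)/(3/8)) = (1/16) × log₂(1/6) = -0.1616
D(P||Q) = 0.1250 + 0.0973 + 0.3750 - 0.1616
  = 0.4357 bits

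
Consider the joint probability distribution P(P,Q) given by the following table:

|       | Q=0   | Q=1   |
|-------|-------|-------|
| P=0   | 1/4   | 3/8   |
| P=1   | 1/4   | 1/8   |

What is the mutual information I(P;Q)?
Marginal P(P) (row sums):
  P(P=0) = 1/4 + 3/8 = 5/8
  P(P=1) = 1/4 + 1/8 = 3/8
Marginal P(Q) (column sums):
  P(Q=0) = 1/4 + 1/4 = 1/2
  P(Q=1) = 3/8 + 1/8 = 1/2

H(P) = -[(5/8)·log₂(5/8) + (3/8)·log₂(3/8)]
  = 0.4238 + 0.5306
  = 0.9544 bits
H(Q) = -[(1/2)·log₂(1/2) + (1/2)·log₂(1/2)]
  = 0.5000 + 0.5000
  = 1.0000 bits
H(P,Q) = -[(1/4)·log₂(1/4) + (3/8)·log₂(3/8) + (1/4)·log₂(1/4) + (1/8)·log₂(1/8)]
  = 0.5000 + 0.5306 + 0.5000 + 0.3750
  = 1.9056 bits

I(P;Q) = H(P) + H(Q) - H(P,Q)
  = 0.9544 + 1.0000 - 1.9056
  = 0.0488 bits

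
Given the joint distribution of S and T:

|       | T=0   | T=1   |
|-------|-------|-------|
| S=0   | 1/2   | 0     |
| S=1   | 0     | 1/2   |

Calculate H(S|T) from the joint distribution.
Marginal P(T) (column sums):
  P(T=0) = 1/2 + 0 = 1/2
  P(T=1) = 0 + 1/2 = 1/2

H(S|T) = -Σ P(S,T)·log₂ P(S|T), where P(S|T) = P(S,T) / P(T)
  (cells with P(S,T) = 0 contribute 0)
  (S=0,T=0): P(S|T) = (1/2)/(1/2) = 1;  -(1/2)·log₂(1) = 0.0000
  (S=1,T=1): P(S|T) = (1/2)/(1/2) = 1;  -(1/2)·log₂(1) = 0.0000
H(S|T) = 0.0000 + 0.0000
  = 0.0000 bits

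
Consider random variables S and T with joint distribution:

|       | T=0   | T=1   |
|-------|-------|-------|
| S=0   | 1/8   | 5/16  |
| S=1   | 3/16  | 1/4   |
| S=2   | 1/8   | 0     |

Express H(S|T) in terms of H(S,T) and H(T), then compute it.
H(S|T) = H(S,T) - H(T)

Marginal P(T) (column sums):
  P(T=0) = 1/8 + 3/16 + 1/8 = 7/16
  P(T=1) = 5/16 + 1/4 + 0 = 9/16

H(S,T) = -[(1/8)·log₂(1/8) + (5/16)·log₂(5/16) + (3/16)·log₂(3/16) + (1/4)·log₂(1/4) + (1/8)·log₂(1/8)]
  = 0.3750 + 0.5244 + 0.4528 + 0.5000 + 0.3750
  = 2.2272 bits
H(T) = -[(7/16)·log₂(7/16) + (9/16)·log₂(9/16)]
  = 0.5218 + 0.4669
  = 0.9887 bits

H(S|T) = 2.2272 - 0.9887 = 1.2385 bits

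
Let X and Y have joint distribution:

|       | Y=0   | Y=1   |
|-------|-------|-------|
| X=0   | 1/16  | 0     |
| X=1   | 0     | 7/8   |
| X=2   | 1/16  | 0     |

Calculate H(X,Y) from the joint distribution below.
H(X,Y) = -Σ P(X,Y) log₂ P(X,Y), summed over the non-zero cells:
H(X,Y) = -[(1/16)·log₂(1/16) + (7/8)·log₂(7/8) + (1/16)·log₂(1/16)]
  = 0.2500 + 0.1686 + 0.2500
  = 0.6686 bits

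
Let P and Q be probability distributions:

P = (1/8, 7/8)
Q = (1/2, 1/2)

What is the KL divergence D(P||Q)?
D(P||Q) = Σ P(i) log₂(P(i)/Q(i))
  i=0: (1/8) × log₂((1/8)/(1/2)) = (1/8) × log₂(1/4) = -0.2500
  i=1: (7/8) × log₂((7/8)/(1/2)) = (7/8) × log₂(7/4) = 0.7064
D(P||Q) = -0.2500 + 0.7064
  = 0.4564 bits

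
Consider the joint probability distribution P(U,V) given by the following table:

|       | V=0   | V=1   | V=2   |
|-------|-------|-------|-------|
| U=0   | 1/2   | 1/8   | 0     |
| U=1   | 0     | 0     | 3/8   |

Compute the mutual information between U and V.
Marginal P(U) (row sums):
  P(U=0) = 1/2 + 1/8 + 0 = 5/8
  P(U=1) = 0 + 0 + 3/8 = 3/8
Marginal P(V) (column sums):
  P(V=0) = 1/2 + 0 = 1/2
  P(V=1) = 1/8 + 0 = 1/8
  P(V=2) = 0 + 3/8 = 3/8

H(U) = -[(5/8)·log₂(5/8) + (3/8)·log₂(3/8)]
  = 0.4238 + 0.5306
  = 0.9544 bits
H(V) = -[(1/2)·log₂(1/2) + (1/8)·log₂(1/8) + (3/8)·log₂(3/8)]
  = 0.5000 + 0.3750 + 0.5306
  = 1.4056 bits
H(U,V) = -[(1/2)·log₂(1/2) + (1/8)·log₂(1/8) + (3/8)·log₂(3/8)]
  = 0.5000 + 0.3750 + 0.5306
  = 1.4056 bits

I(U;V) = H(U) + H(V) - H(U,V)
  = 0.9544 + 1.4056 - 1.4056
  = 0.9544 bits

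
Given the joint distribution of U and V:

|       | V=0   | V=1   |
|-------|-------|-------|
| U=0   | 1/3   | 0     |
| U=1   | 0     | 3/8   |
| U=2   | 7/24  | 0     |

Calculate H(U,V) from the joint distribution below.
H(U,V) = -Σ P(U,V) log₂ P(U,V), summed over the non-zero cells:
H(U,V) = -[(1/3)·log₂(1/3) + (3/8)·log₂(3/8) + (7/24)·log₂(7/24)]
  = 0.5283 + 0.5306 + 0.5185
  = 1.5774 bits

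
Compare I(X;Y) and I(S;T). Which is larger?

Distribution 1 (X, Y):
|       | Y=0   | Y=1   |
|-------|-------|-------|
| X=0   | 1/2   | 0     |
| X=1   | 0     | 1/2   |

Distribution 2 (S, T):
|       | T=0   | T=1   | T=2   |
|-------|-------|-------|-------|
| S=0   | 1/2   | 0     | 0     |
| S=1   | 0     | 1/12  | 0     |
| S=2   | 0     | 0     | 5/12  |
Distribution 1 (X, Y):
Marginal P(X) (row sums):
  P(X=0) = 1/2 + 0 = 1/2
  P(X=1) = 0 + 1/2 = 1/2
Marginal P(Y) (column sums):
  P(Y=0) = 1/2 + 0 = 1/2
  P(Y=1) = 0 + 1/2 = 1/2

H(X) = -[(1/2)·log₂(1/2) + (1/2)·log₂(1/2)]
  = 0.5000 + 0.5000
  = 1.0000 bits
H(Y) = -[(1/2)·log₂(1/2) + (1/2)·log₂(1/2)]
  = 0.5000 + 0.5000
  = 1.0000 bits
H(X,Y) = -[(1/2)·log₂(1/2) + (1/2)·log₂(1/2)]
  = 0.5000 + 0.5000
  = 1.0000 bits

I(X;Y) = H(X) + H(Y) - H(X,Y)
  = 1.0000 + 1.0000 - 1.0000
  = 1.0000 bits

Distribution 2 (S, T):
Marginal P(S) (row sums):
  P(S=0) = 1/2 + 0 + 0 = 1/2
  P(S=1) = 0 + 1/12 + 0 = 1/12
  P(S=2) = 0 + 0 + 5/12 = 5/12
Marginal P(T) (column sums):
  P(T=0) = 1/2 + 0 + 0 = 1/2
  P(T=1) = 0 + 1/12 + 0 = 1/12
  P(T=2) = 0 + 0 + 5/12 = 5/12

H(S) = -[(1/2)·log₂(1/2) + (1/12)·log₂(1/12) + (5/12)·log₂(5/12)]
  = 0.5000 + 0.2987 + 0.5263
  = 1.3250 bits
H(T) = -[(1/2)·log₂(1/2) + (1/12)·log₂(1/12) + (5/12)·log₂(5/12)]
  = 0.5000 + 0.2987 + 0.5263
  = 1.3250 bits
H(S,T) = -[(1/2)·log₂(1/2) + (1/12)·log₂(1/12) + (5/12)·log₂(5/12)]
  = 0.5000 + 0.2987 + 0.5263
  = 1.3250 bits

I(S;T) = H(S) + H(T) - H(S,T)
  = 1.3250 + 1.3250 - 1.3250
  = 1.3250 bits

I(S;T) = 1.3250 bits > I(X;Y) = 1.0000 bits, so (S, T) has the higher mutual information (stronger dependence).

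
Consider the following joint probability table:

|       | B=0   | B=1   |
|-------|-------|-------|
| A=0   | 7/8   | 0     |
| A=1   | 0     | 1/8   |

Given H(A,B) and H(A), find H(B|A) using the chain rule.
From the chain rule: H(A,B) = H(A) + H(B|A)
Therefore: H(B|A) = H(A,B) - H(A)

H(A,B) = -[(7/8)·log₂(7/8) + (1/8)·log₂(1/8)]
  = 0.1686 + 0.3750
  = 0.5436 bits
Marginal P(A) (row sums):
  P(A=0) = 7/8 + 0 = 7/8
  P(A=1) = 0 + 1/8 = 1/8
H(A) = -[(7/8)·log₂(7/8) + (1/8)·log₂(1/8)]
  = 0.1686 + 0.3750
  = 0.5436 bits

H(B|A) = 0.5436 - 0.5436 = 0.0000 bits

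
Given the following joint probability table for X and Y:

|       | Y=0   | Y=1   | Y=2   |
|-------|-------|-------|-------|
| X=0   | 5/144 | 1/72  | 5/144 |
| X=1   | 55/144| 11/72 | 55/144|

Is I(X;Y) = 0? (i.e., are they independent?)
Marginal P(X) (row sums):
  P(X=0) = 5/144 + 1/72 + 5/144 = 1/12
  P(X=1) = 55/144 + 11/72 + 55/144 = 11/12
Marginal P(Y) (column sums):
  P(Y=0) = 5/144 + 55/144 = 5/12
  P(Y=1) = 1/72 + 11/72 = 1/6
  P(Y=2) = 5/144 + 55/144 = 5/12

X and Y are independent iff P(X=i,Y=j) = P(X=i)·P(Y=j) for every cell.
  P(X=0)·P(Y=0) = 1/12 × 5/12 = 5/144 = P(X=0,Y=0) ✓
  P(X=0)·P(Y=1) = 1/12 × 1/6 = 1/72 = P(X=0,Y=1) ✓
  P(X=0)·P(Y=2) = 1/12 × 5/12 = 5/144 = P(X=0,Y=2) ✓
  P(X=1)·P(Y=0) = 11/12 × 5/12 = 55/144 = P(X=1,Y=0) ✓
  P(X=1)·P(Y=1) = 11/12 × 1/6 = 11/72 = P(X=1,Y=1) ✓
  P(X=1)·P(Y=2) = 11/12 × 5/12 = 55/144 = P(X=1,Y=2) ✓

Yes, X and Y are independent: every cell factors, so I(X;Y) = 0 bits.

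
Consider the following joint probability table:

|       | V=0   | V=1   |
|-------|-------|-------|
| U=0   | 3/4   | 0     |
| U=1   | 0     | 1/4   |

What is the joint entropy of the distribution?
H(U,V) = -Σ P(U,V) log₂ P(U,V), summed over the non-zero cells:
H(U,V) = -[(3/4)·log₂(3/4) + (1/4)·log₂(1/4)]
  = 0.3113 + 0.5000
  = 0.8113 bits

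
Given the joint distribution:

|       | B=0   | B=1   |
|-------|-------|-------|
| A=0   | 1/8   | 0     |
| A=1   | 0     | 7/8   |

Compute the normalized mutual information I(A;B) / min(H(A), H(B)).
Marginal P(A) (row sums):
  P(A=0) = 1/8 + 0 = 1/8
  P(A=1) = 0 + 7/8 = 7/8
Marginal P(B) (column sums):
  P(B=0) = 1/8 + 0 = 1/8
  P(B=1) = 0 + 7/8 = 7/8

H(A) = -[(1/8)·log₂(1/8) + (7/8)·log₂(7/8)]
  = 0.3750 + 0.1686
  = 0.5436 bits
H(B) = -[(1/8)·log₂(1/8) + (7/8)·log₂(7/8)]
  = 0.3750 + 0.1686
  = 0.5436 bits
H(A,B) = -[(1/8)·log₂(1/8) + (7/8)·log₂(7/8)]
  = 0.3750 + 0.1686
  = 0.5436 bits

I(A;B) = H(A) + H(B) - H(A,B)
  = 0.5436 + 0.5436 - 0.5436
  = 0.5436 bits

min(H(A), H(B)) = min(0.5436, 0.5436) = 0.5436 bits
Normalized MI = 0.5436 / 0.5436 = 1.0000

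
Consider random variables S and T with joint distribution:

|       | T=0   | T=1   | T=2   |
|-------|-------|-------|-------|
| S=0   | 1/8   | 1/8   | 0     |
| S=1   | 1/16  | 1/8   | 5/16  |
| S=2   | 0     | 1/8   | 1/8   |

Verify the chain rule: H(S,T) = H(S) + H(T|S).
Left side:
H(S,T) = -[(1/8)·log₂(1/8) + (1/8)·log₂(1/8) + (1/16)·log₂(1/16) + (1/8)·log₂(1/8) + (5/16)·log₂(5/16) + (1/8)·log₂(1/8) + (1/8)·log₂(1/8)]
  = 0.3750 + 0.3750 + 0.2500 + 0.3750 + 0.5244 + 0.3750 + 0.3750
  = 2.6494 bits

Right side:
Marginal P(S) (row sums):
  P(S=0) = 1/8 + 1/8 + 0 = 1/4
  P(S=1) = 1/16 + 1/8 + 5/16 = 1/2
  P(S=2) = 0 + 1/8 + 1/8 = 1/4
H(S) = -[(1/4)·log₂(1/4) + (1/2)·log₂(1/2) + (1/4)·log₂(1/4)]
  = 0.5000 + 0.5000 + 0.5000
  = 1.5000 bits
H(T|S) = -Σ P(S,T)·log₂ P(T|S), where P(T|S) = P(S,T) / P(S)
  (cells with P(S,T) = 0 contribute 0)
  (S=0,T=0): P(T|S) = (1/8)/(1/4) = 1/2;  -(1/8)·log₂(1/2) = 0.1250
  (S=0,T=1): P(T|S) = (1/8)/(1/4) = 1/2;  -(1/8)·log₂(1/2) = 0.1250
  (S=1,T=0): P(T|S) = (1/16)/(1/2) = 1/8;  -(1/16)·log₂(1/8) = 0.1875
  (S=1,T=1): P(T|S) = (1/8)/(1/2) = 1/4;  -(1/8)·log₂(1/4) = 0.2500
  (S=1,T=2): P(T|S) = (5/16)/(1/2) = 5/8;  -(5/16)·log₂(5/8) = 0.2119
  (S=2,T=1): P(T|S) = (1/8)/(1/4) = 1/2;  -(1/8)·log₂(1/2) = 0.1250
  (S=2,T=2): P(T|S) = (1/8)/(1/4) = 1/2;  -(1/8)·log₂(1/2) = 0.1250
H(T|S) = 0.1250 + 0.1250 + 0.1875 + 0.2500 + 0.2119 + 0.1250 + 0.1250
  = 1.1494 bits
H(S) + H(T|S) = 1.5000 + 1.1494 = 2.6494 bits

Both sides equal 2.6494 bits, so the chain rule holds ✓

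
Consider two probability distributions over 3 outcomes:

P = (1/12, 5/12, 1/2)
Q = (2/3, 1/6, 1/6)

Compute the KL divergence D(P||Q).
D(P||Q) = Σ P(i) log₂(P(i)/Q(i))
  i=0: (1/12) × log₂((1/12)/(2/3)) = (1/12) × log₂(1/8) = -0.2500
  i=1: (5/12) × log₂((5/12)/(1/6)) = (5/12) × log₂(5/2) = 0.5508
  i=2: (1/2) × log₂((1/2)/(1/6)) = (1/2) × log₂(3) = 0.7925
D(P||Q) = -0.2500 + 0.5508 + 0.7925
  = 1.0933 bits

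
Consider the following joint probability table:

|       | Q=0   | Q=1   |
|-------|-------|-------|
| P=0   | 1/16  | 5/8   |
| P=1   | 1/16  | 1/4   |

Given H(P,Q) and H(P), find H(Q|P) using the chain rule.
From the chain rule: H(P,Q) = H(P) + H(Q|P)
Therefore: H(Q|P) = H(P,Q) - H(P)

H(P,Q) = -[(1/16)·log₂(1/16) + (5/8)·log₂(5/8) + (1/16)·log₂(1/16) + (1/4)·log₂(1/4)]
  = 0.2500 + 0.4238 + 0.2500 + 0.5000
  = 1.4238 bits
Marginal P(P) (row sums):
  P(P=0) = 1/16 + 5/8 = 11/16
  P(P=1) = 1/16 + 1/4 = 5/16
H(P) = -[(11/16)·log₂(11/16) + (5/16)·log₂(5/16)]
  = 0.3716 + 0.5244
  = 0.8960 bits

H(Q|P) = 1.4238 - 0.8960 = 0.5278 bits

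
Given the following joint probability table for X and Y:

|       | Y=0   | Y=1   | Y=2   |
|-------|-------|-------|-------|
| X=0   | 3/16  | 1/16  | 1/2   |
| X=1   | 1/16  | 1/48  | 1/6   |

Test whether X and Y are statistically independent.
Marginal P(X) (row sums):
  P(X=0) = 3/16 + 1/16 + 1/2 = 3/4
  P(X=1) = 1/16 + 1/48 + 1/6 = 1/4
Marginal P(Y) (column sums):
  P(Y=0) = 3/16 + 1/16 = 1/4
  P(Y=1) = 1/16 + 1/48 = 1/12
  P(Y=2) = 1/2 + 1/6 = 2/3

X and Y are independent iff P(X=i,Y=j) = P(X=i)·P(Y=j) for every cell.
  P(X=0)·P(Y=0) = 3/4 × 1/4 = 3/16 = P(X=0,Y=0) ✓
  P(X=0)·P(Y=1) = 3/4 × 1/12 = 1/16 = P(X=0,Y=1) ✓
  P(X=0)·P(Y=2) = 3/4 × 2/3 = 1/2 = P(X=0,Y=2) ✓
  P(X=1)·P(Y=0) = 1/4 × 1/4 = 1/16 = P(X=1,Y=0) ✓
  P(X=1)·P(Y=1) = 1/4 × 1/12 = 1/48 = P(X=1,Y=1) ✓
  P(X=1)·P(Y=2) = 1/4 × 2/3 = 1/6 = P(X=1,Y=2) ✓

Yes, X and Y are independent: every cell factors, so I(X;Y) = 0 bits.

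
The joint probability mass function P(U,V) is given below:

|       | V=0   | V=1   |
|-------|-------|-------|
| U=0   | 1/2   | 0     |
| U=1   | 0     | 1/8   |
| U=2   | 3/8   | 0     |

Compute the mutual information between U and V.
Marginal P(U) (row sums):
  P(U=0) = 1/2 + 0 = 1/2
  P(U=1) = 0 + 1/8 = 1/8
  P(U=2) = 3/8 + 0 = 3/8
Marginal P(V) (column sums):
  P(V=0) = 1/2 + 0 + 3/8 = 7/8
  P(V=1) = 0 + 1/8 + 0 = 1/8

H(U) = -[(1/2)·log₂(1/2) + (1/8)·log₂(1/8) + (3/8)·log₂(3/8)]
  = 0.5000 + 0.3750 + 0.5306
  = 1.4056 bits
H(V) = -[(7/8)·log₂(7/8) + (1/8)·log₂(1/8)]
  = 0.1686 + 0.3750
  = 0.5436 bits
H(U,V) = -[(1/2)·log₂(1/2) + (1/8)·log₂(1/8) + (3/8)·log₂(3/8)]
  = 0.5000 + 0.3750 + 0.5306
  = 1.4056 bits

I(U;V) = H(U) + H(V) - H(U,V)
  = 1.4056 + 0.5436 - 1.4056
  = 0.5436 bits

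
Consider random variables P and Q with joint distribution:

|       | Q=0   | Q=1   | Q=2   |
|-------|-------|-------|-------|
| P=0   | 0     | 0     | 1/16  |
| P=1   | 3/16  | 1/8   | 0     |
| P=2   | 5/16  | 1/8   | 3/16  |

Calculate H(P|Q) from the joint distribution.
Marginal P(Q) (column sums):
  P(Q=0) = 0 + 3/16 + 5/16 = 1/2
  P(Q=1) = 0 + 1/8 + 1/8 = 1/4
  P(Q=2) = 1/16 + 0 + 3/16 = 1/4

H(P|Q) = -Σ P(P,Q)·log₂ P(P|Q), where P(P|Q) = P(P,Q) / P(Q)
  (cells with P(P,Q) = 0 contribute 0)
  (P=0,Q=2): P(P|Q) = (1/16)/(1/4) = 1/4;  -(1/16)·log₂(1/4) = 0.1250
  (P=1,Q=0): P(P|Q) = (3/16)/(1/2) = 3/8;  -(3/16)·log₂(3/8) = 0.2653
  (P=1,Q=1): P(P|Q) = (1/8)/(1/4) = 1/2;  -(1/8)·log₂(1/2) = 0.1250
  (P=2,Q=0): P(P|Q) = (5/16)/(1/2) = 5/8;  -(5/16)·log₂(5/8) = 0.2119
  (P=2,Q=1): P(P|Q) = (1/8)/(1/4) = 1/2;  -(1/8)·log₂(1/2) = 0.1250
  (P=2,Q=2): P(P|Q) = (3/16)/(1/4) = 3/4;  -(3/16)·log₂(3/4) = 0.0778
H(P|Q) = 0.1250 + 0.2653 + 0.1250 + 0.2119 + 0.1250 + 0.0778
  = 0.9300 bits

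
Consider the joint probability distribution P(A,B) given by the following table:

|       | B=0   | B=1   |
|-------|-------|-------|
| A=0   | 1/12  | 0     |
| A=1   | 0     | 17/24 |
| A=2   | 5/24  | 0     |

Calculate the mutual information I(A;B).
Marginal P(A) (row sums):
  P(A=0) = 1/12 + 0 = 1/12
  P(A=1) = 0 + 17/24 = 17/24
  P(A=2) = 5/24 + 0 = 5/24
Marginal P(B) (column sums):
  P(B=0) = 1/12 + 0 + 5/24 = 7/24
  P(B=1) = 0 + 17/24 + 0 = 17/24

H(A) = -[(1/12)·log₂(1/12) + (17/24)·log₂(17/24) + (5/24)·log₂(5/24)]
  = 0.2987 + 0.3524 + 0.4715
  = 1.1226 bits
H(B) = -[(7/24)·log₂(7/24) + (17/24)·log₂(17/24)]
  = 0.5185 + 0.3524
  = 0.8709 bits
H(A,B) = -[(1/12)·log₂(1/12) + (17/24)·log₂(17/24) + (5/24)·log₂(5/24)]
  = 0.2987 + 0.3524 + 0.4715
  = 1.1226 bits

I(A;B) = H(A) + H(B) - H(A,B)
  = 1.1226 + 0.8709 - 1.1226
  = 0.8709 bits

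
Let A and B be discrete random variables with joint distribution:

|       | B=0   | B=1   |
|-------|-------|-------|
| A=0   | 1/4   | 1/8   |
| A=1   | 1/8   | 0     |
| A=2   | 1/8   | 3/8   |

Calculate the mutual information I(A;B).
Marginal P(A) (row sums):
  P(A=0) = 1/4 + 1/8 = 3/8
  P(A=1) = 1/8 + 0 = 1/8
  P(A=2) = 1/8 + 3/8 = 1/2
Marginal P(B) (column sums):
  P(B=0) = 1/4 + 1/8 + 1/8 = 1/2
  P(B=1) = 1/8 + 0 + 3/8 = 1/2

H(A) = -[(3/8)·log₂(3/8) + (1/8)·log₂(1/8) + (1/2)·log₂(1/2)]
  = 0.5306 + 0.3750 + 0.5000
  = 1.4056 bits
H(B) = -[(1/2)·log₂(1/2) + (1/2)·log₂(1/2)]
  = 0.5000 + 0.5000
  = 1.0000 bits
H(A,B) = -[(1/4)·log₂(1/4) + (1/8)·log₂(1/8) + (1/8)·log₂(1/8) + (1/8)·log₂(1/8) + (3/8)·log₂(3/8)]
  = 0.5000 + 0.3750 + 0.3750 + 0.3750 + 0.5306
  = 2.1556 bits

I(A;B) = H(A) + H(B) - H(A,B)
  = 1.4056 + 1.0000 - 2.1556
  = 0.2500 bits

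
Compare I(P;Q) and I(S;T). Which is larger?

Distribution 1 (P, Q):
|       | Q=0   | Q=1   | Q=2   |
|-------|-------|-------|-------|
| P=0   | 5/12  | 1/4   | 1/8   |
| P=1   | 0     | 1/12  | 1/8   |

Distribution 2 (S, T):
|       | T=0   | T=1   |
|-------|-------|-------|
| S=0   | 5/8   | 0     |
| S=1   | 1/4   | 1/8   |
Distribution 1 (P, Q):
Marginal P(P) (row sums):
  P(P=0) = 5/12 + 1/4 + 1/8 = 19/24
  P(P=1) = 0 + 1/12 + 1/8 = 5/24
Marginal P(Q) (column sums):
  P(Q=0) = 5/12 + 0 = 5/12
  P(Q=1) = 1/4 + 1/12 = 1/3
  P(Q=2) = 1/8 + 1/8 = 1/4

H(P) = -[(19/24)·log₂(19/24) + (5/24)·log₂(5/24)]
  = 0.2668 + 0.4715
  = 0.7383 bits
H(Q) = -[(5/12)·log₂(5/12) + (1/3)·log₂(1/3) + (1/4)·log₂(1/4)]
  = 0.5263 + 0.5283 + 0.5000
  = 1.5546 bits
H(P,Q) = -[(5/12)·log₂(5/12) + (1/4)·log₂(1/4) + (1/8)·log₂(1/8) + (1/12)·log₂(1/12) + (1/8)·log₂(1/8)]
  = 0.5263 + 0.5000 + 0.3750 + 0.2987 + 0.3750
  = 2.0750 bits

I(P;Q) = H(P) + H(Q) - H(P,Q)
  = 0.7383 + 1.5546 - 2.0750
  = 0.2179 bits

Distribution 2 (S, T):
Marginal P(S) (row sums):
  P(S=0) = 5/8 + 0 = 5/8
  P(S=1) = 1/4 + 1/8 = 3/8
Marginal P(T) (column sums):
  P(T=0) = 5/8 + 1/4 = 7/8
  P(T=1) = 0 + 1/8 = 1/8

H(S) = -[(5/8)·log₂(5/8) + (3/8)·log₂(3/8)]
  = 0.4238 + 0.5306
  = 0.9544 bits
H(T) = -[(7/8)·log₂(7/8) + (1/8)·log₂(1/8)]
  = 0.1686 + 0.3750
  = 0.5436 bits
H(S,T) = -[(5/8)·log₂(5/8) + (1/4)·log₂(1/4) + (1/8)·log₂(1/8)]
  = 0.4238 + 0.5000 + 0.3750
  = 1.2988 bits

I(S;T) = H(S) + H(T) - H(S,T)
  = 0.9544 + 0.5436 - 1.2988
  = 0.1992 bits

I(P;Q) = 0.2179 bits > I(S;T) = 0.1992 bits, so (P, Q) has the higher mutual information (stronger dependence).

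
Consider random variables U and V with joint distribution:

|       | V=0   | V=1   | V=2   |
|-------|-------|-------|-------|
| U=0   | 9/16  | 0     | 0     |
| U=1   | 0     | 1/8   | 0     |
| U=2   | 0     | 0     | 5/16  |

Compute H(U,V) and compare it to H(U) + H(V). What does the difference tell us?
Marginal P(U) (row sums):
  P(U=0) = 9/16 + 0 + 0 = 9/16
  P(U=1) = 0 + 1/8 + 0 = 1/8
  P(U=2) = 0 + 0 + 5/16 = 5/16
Marginal P(V) (column sums):
  P(V=0) = 9/16 + 0 + 0 = 9/16
  P(V=1) = 0 + 1/8 + 0 = 1/8
  P(V=2) = 0 + 0 + 5/16 = 5/16

H(U,V) = -[(9/16)·log₂(9/16) + (1/8)·log₂(1/8) + (5/16)·log₂(5/16)]
  = 0.4669 + 0.3750 + 0.5244
  = 1.3663 bits
H(U) = -[(9/16)·log₂(9/16) + (1/8)·log₂(1/8) + (5/16)·log₂(5/16)]
  = 0.4669 + 0.3750 + 0.5244
  = 1.3663 bits
H(V) = -[(9/16)·log₂(9/16) + (1/8)·log₂(1/8) + (5/16)·log₂(5/16)]
  = 0.4669 + 0.3750 + 0.5244
  = 1.3663 bits

H(U) + H(V) = 1.3663 + 1.3663 = 2.7326 bits
Difference: H(U) + H(V) - H(U,V) = 2.7326 - 1.3663 = 1.3663 bits = I(U;V)

The difference is the mutual information; it is positive here, so U and V are dependent (knowing one reduces uncertainty about the other by 1.3663 bits).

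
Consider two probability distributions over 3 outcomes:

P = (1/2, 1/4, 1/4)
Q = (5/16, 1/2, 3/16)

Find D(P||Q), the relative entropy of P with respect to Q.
D(P||Q) = Σ P(i) log₂(P(i)/Q(i))
  i=0: (1/2) × log₂((1/2)/(5/16)) = (1/2) × log₂(8/5) = 0.3390
  i=1: (1/4) × log₂((1/4)/(1/2)) = (1/4) × log₂(1/2) = -0.2500
  i=2: (1/4) × log₂((1/4)/(3/16)) = (1/4) × log₂(4/3) = 0.1038
D(P||Q) = 0.3390 - 0.2500 + 0.1038
  = 0.1928 bits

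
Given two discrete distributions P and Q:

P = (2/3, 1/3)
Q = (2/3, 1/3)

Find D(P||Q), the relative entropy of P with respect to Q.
D(P||Q) = Σ P(i) log₂(P(i)/Q(i))
  i=0: (2/3) × log₂((2/3)/(2/3)) = (2/3) × log₂(1) = 0.0000
  i=1: (1/3) × log₂((1/3)/(1/3)) = (1/3) × log₂(1) = 0.0000
D(P||Q) = 0.0000 + 0.0000
  = 0.0000 bits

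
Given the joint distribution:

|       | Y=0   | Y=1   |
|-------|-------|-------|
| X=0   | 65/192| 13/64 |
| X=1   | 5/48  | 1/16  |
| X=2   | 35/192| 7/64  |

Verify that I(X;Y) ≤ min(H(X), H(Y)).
Marginal P(X) (row sums):
  P(X=0) = 65/192 + 13/64 = 13/24
  P(X=1) = 5/48 + 1/16 = 1/6
  P(X=2) = 35/192 + 7/64 = 7/24
Marginal P(Y) (column sums):
  P(Y=0) = 65/192 + 5/48 + 35/192 = 5/8
  P(Y=1) = 13/64 + 1/16 + 7/64 = 3/8

H(X) = -[(13/24)·log₂(13/24) + (1/6)·log₂(1/6) + (7/24)·log₂(7/24)]
  = 0.4791 + 0.4308 + 0.5185
  = 1.4284 bits
H(Y) = -[(5/8)·log₂(5/8) + (3/8)·log₂(3/8)]
  = 0.4238 + 0.5306
  = 0.9544 bits
H(X,Y) = -[(65/192)·log₂(65/192) + (13/64)·log₂(13/64) + (5/48)·log₂(5/48) + (1/16)·log₂(1/16) + (35/192)·log₂(35/192) + (7/64)·log₂(7/64)]
  = 0.5290 + 0.4671 + 0.3399 + 0.2500 + 0.4476 + 0.3492
  = 2.3828 bits

I(X;Y) = H(X) + H(Y) - H(X,Y)
  = 1.4284 + 0.9544 - 2.3828
  = 0.0000 bits

min(H(X), H(Y)) = min(1.4284, 0.9544) = 0.9544 bits
Since 0.0000 ≤ 0.9544, the bound is satisfied ✓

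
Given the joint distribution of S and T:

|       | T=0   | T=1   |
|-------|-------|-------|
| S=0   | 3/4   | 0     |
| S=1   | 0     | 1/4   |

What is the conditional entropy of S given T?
Marginal P(T) (column sums):
  P(T=0) = 3/4 + 0 = 3/4
  P(T=1) = 0 + 1/4 = 1/4

H(S|T) = -Σ P(S,T)·log₂ P(S|T), where P(S|T) = P(S,T) / P(T)
  (cells with P(S,T) = 0 contribute 0)
  (S=0,T=0): P(S|T) = (3/4)/(3/4) = 1;  -(3/4)·log₂(1) = 0.0000
  (S=1,T=1): P(S|T) = (1/4)/(1/4) = 1;  -(1/4)·log₂(1) = 0.0000
H(S|T) = 0.0000 + 0.0000
  = 0.0000 bits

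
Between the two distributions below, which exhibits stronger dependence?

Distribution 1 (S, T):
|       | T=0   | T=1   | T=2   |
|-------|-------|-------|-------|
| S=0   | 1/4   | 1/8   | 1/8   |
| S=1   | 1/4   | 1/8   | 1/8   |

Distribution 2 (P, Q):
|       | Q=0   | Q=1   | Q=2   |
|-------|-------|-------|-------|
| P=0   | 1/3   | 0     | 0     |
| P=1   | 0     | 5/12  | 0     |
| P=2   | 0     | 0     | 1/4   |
Distribution 1 (S, T):
Marginal P(S) (row sums):
  P(S=0) = 1/4 + 1/8 + 1/8 = 1/2
  P(S=1) = 1/4 + 1/8 + 1/8 = 1/2
Marginal P(T) (column sums):
  P(T=0) = 1/4 + 1/4 = 1/2
  P(T=1) = 1/8 + 1/8 = 1/4
  P(T=2) = 1/8 + 1/8 = 1/4

H(S) = -[(1/2)·log₂(1/2) + (1/2)·log₂(1/2)]
  = 0.5000 + 0.5000
  = 1.0000 bits
H(T) = -[(1/2)·log₂(1/2) + (1/4)·log₂(1/4) + (1/4)·log₂(1/4)]
  = 0.5000 + 0.5000 + 0.5000
  = 1.5000 bits
H(S,T) = -[(1/4)·log₂(1/4) + (1/8)·log₂(1/8) + (1/8)·log₂(1/8) + (1/4)·log₂(1/4) + (1/8)·log₂(1/8) + (1/8)·log₂(1/8)]
  = 0.5000 + 0.3750 + 0.3750 + 0.5000 + 0.3750 + 0.3750
  = 2.5000 bits

I(S;T) = H(S) + H(T) - H(S,T)
  = 1.0000 + 1.5000 - 2.5000
  = 0.0000 bits

Distribution 2 (P, Q):
Marginal P(P) (row sums):
  P(P=0) = 1/3 + 0 + 0 = 1/3
  P(P=1) = 0 + 5/12 + 0 = 5/12
  P(P=2) = 0 + 0 + 1/4 = 1/4
Marginal P(Q) (column sums):
  P(Q=0) = 1/3 + 0 + 0 = 1/3
  P(Q=1) = 0 + 5/12 + 0 = 5/12
  P(Q=2) = 0 + 0 + 1/4 = 1/4

H(P) = -[(1/3)·log₂(1/3) + (5/12)·log₂(5/12) + (1/4)·log₂(1/4)]
  = 0.5283 + 0.5263 + 0.5000
  = 1.5546 bits
H(Q) = -[(1/3)·log₂(1/3) + (5/12)·log₂(5/12) + (1/4)·log₂(1/4)]
  = 0.5283 + 0.5263 + 0.5000
  = 1.5546 bits
H(P,Q) = -[(1/3)·log₂(1/3) + (5/12)·log₂(5/12) + (1/4)·log₂(1/4)]
  = 0.5283 + 0.5263 + 0.5000
  = 1.5546 bits

I(P;Q) = H(P) + H(Q) - H(P,Q)
  = 1.5546 + 1.5546 - 1.5546
  = 1.5546 bits

I(P;Q) = 1.5546 bits > I(S;T) = 0.0000 bits, so (P, Q) has the higher mutual information (stronger dependence).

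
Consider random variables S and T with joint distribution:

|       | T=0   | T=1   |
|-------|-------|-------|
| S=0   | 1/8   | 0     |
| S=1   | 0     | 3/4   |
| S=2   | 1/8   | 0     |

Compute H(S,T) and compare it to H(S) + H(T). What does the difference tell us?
Marginal P(S) (row sums):
  P(S=0) = 1/8 + 0 = 1/8
  P(S=1) = 0 + 3/4 = 3/4
  P(S=2) = 1/8 + 0 = 1/8
Marginal P(T) (column sums):
  P(T=0) = 1/8 + 0 + 1/8 = 1/4
  P(T=1) = 0 + 3/4 + 0 = 3/4

H(S,T) = -[(1/8)·log₂(1/8) + (3/4)·log₂(3/4) + (1/8)·log₂(1/8)]
  = 0.3750 + 0.3113 + 0.3750
  = 1.0613 bits
H(S) = -[(1/8)·log₂(1/8) + (3/4)·log₂(3/4) + (1/8)·log₂(1/8)]
  = 0.3750 + 0.3113 + 0.3750
  = 1.0613 bits
H(T) = -[(1/4)·log₂(1/4) + (3/4)·log₂(3/4)]
  = 0.5000 + 0.3113
  = 0.8113 bits

H(S) + H(T) = 1.0613 + 0.8113 = 1.8726 bits
Difference: H(S) + H(T) - H(S,T) = 1.8726 - 1.0613 = 0.8113 bits = I(S;T)

The difference is the mutual information; it is positive here, so S and T are dependent (knowing one reduces uncertainty about the other by 0.8113 bits).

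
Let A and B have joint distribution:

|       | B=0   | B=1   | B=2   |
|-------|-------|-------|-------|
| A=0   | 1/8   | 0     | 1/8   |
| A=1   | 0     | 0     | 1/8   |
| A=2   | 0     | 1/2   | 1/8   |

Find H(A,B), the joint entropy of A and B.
H(A,B) = -Σ P(A,B) log₂ P(A,B), summed over the non-zero cells:
H(A,B) = -[(1/8)·log₂(1/8) + (1/8)·log₂(1/8) + (1/8)·log₂(1/8) + (1/2)·log₂(1/2) + (1/8)·log₂(1/8)]
  = 0.3750 + 0.3750 + 0.3750 + 0.5000 + 0.3750
  = 2.0000 bits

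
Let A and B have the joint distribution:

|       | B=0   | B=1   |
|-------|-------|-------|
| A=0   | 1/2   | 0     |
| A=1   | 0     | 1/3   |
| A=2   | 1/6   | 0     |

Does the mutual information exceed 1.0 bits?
Marginal P(A) (row sums):
  P(A=0) = 1/2 + 0 = 1/2
  P(A=1) = 0 + 1/3 = 1/3
  P(A=2) = 1/6 + 0 = 1/6
Marginal P(B) (column sums):
  P(B=0) = 1/2 + 0 + 1/6 = 2/3
  P(B=1) = 0 + 1/3 + 0 = 1/3

H(A) = -[(1/2)·log₂(1/2) + (1/3)·log₂(1/3) + (1/6)·log₂(1/6)]
  = 0.5000 + 0.5283 + 0.4308
  = 1.4591 bits
H(B) = -[(2/3)·log₂(2/3) + (1/3)·log₂(1/3)]
  = 0.3900 + 0.5283
  = 0.9183 bits
H(A,B) = -[(1/2)·log₂(1/2) + (1/3)·log₂(1/3) + (1/6)·log₂(1/6)]
  = 0.5000 + 0.5283 + 0.4308
  = 1.4591 bits

I(A;B) = H(A) + H(B) - H(A,B)
  = 1.4591 + 0.9183 - 1.4591
  = 0.9183 bits

No. I(A;B) = 0.9183 bits, which is ≤ 1.0 bits.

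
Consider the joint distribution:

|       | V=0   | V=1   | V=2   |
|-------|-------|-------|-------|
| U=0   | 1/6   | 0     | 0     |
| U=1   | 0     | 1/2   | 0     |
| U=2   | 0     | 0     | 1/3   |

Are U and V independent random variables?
Marginal P(U) (row sums):
  P(U=0) = 1/6 + 0 + 0 = 1/6
  P(U=1) = 0 + 1/2 + 0 = 1/2
  P(U=2) = 0 + 0 + 1/3 = 1/3
Marginal P(V) (column sums):
  P(V=0) = 1/6 + 0 + 0 = 1/6
  P(V=1) = 0 + 1/2 + 0 = 1/2
  P(V=2) = 0 + 0 + 1/3 = 1/3

U and V are independent iff P(U=i,V=j) = P(U=i)·P(V=j) for every cell.
  P(U=0)·P(V=0) = 1/6 × 1/6 = 1/36, but P(U=0,V=0) = 1/6 ✗

No, U and V are not independent. Quantitatively, I(U;V) > 0:

H(U) = -[(1/6)·log₂(1/6) + (1/2)·log₂(1/2) + (1/3)·log₂(1/3)]
  = 0.4308 + 0.5000 + 0.5283
  = 1.4591 bits
H(V) = -[(1/6)·log₂(1/6) + (1/2)·log₂(1/2) + (1/3)·log₂(1/3)]
  = 0.4308 + 0.5000 + 0.5283
  = 1.4591 bits
H(U,V) = -[(1/6)·log₂(1/6) + (1/2)·log₂(1/2) + (1/3)·log₂(1/3)]
  = 0.4308 + 0.5000 + 0.5283
  = 1.4591 bits
I(U;V) = H(U) + H(V) - H(U,V) = 1.4591 + 1.4591 - 1.4591 = 1.4591 bits > 0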